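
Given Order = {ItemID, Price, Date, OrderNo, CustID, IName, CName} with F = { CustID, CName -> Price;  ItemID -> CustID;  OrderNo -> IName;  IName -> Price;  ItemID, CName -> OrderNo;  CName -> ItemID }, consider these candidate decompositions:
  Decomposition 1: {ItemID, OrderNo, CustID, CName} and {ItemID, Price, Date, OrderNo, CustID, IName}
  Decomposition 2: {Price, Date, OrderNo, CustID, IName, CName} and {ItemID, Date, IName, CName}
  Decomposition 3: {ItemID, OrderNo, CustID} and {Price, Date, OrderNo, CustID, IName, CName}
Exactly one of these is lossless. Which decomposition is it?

Decomposition 1: common = {ItemID, OrderNo, CustID}, closure = {ItemID, Price, OrderNo, CustID, IName} → lossy.
Decomposition 2: common = {Date, IName, CName}, closure = {ItemID, Price, Date, OrderNo, CustID, IName, CName} → lossless.
Decomposition 3: common = {OrderNo, CustID}, closure = {Price, OrderNo, CustID, IName} → lossy.

Decomposition 2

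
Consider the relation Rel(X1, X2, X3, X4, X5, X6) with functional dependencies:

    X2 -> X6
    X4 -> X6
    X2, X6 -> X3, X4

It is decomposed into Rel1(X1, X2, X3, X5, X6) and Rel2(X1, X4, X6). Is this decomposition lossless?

Common attributes: Rel1 ∩ Rel2 = {X1, X6}.
No dependency enlarges {X1, X6}, so (X1, X6)⁺ = {X1, X6}.
The closure contains neither all of Rel1 = {X1, X2, X3, X5, X6} nor all of Rel2 = {X1, X4, X6}, so the common attributes are not a superkey of either fragment. The join is lossy.

No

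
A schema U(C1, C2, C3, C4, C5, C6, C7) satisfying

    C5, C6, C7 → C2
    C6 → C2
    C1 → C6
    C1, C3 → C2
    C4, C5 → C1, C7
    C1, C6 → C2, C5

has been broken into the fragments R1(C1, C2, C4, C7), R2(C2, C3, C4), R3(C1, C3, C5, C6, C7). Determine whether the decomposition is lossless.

No

Chase test. Columns are C1, C2, C3, C4, C5, C6, C7; row i has aⱼ where attribute j ∈ Ri, else bᵢⱼ.
Initial tableau (one row per fragment):
  row 1: a1 a2 b13 a4 b15 b16 a7
  row 2: b21 a2 a3 a4 b25 b26 b27
  row 3: a1 b32 a3 b34 a5 a6 a7
Rows 1 and 3 agree on C1; apply C1→C6 and equate their C6 entries.
Rows 1 and 3 agree on C1, C6; apply C1, C6→C2, C5 and equate their C2, C5 entries.
No row becomes fully distinguished — the join is lossy.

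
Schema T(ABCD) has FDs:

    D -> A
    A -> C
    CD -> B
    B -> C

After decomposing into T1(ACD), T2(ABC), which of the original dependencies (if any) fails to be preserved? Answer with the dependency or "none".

Check CD → B: no single fragment contains all of {BCD}, and the restricted closure of {CD} across the fragments never reaches {B}.
D → A is preserved.
A → C is preserved.
B → C is preserved.

CD -> B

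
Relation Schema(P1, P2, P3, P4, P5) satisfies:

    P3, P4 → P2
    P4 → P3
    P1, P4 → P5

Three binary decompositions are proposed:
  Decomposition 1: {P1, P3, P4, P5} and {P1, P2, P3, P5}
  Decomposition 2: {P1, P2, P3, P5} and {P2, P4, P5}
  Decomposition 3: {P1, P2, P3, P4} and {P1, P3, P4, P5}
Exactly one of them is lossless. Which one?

Decomposition 3

Decomposition 1: common = {P1, P3, P5}, closure = {P1, P3, P5} → lossy.
Decomposition 2: common = {P2, P5}, closure = {P2, P5} → lossy.
Decomposition 3: common = {P1, P3, P4}, closure = {P1, P2, P3, P4, P5} → lossless.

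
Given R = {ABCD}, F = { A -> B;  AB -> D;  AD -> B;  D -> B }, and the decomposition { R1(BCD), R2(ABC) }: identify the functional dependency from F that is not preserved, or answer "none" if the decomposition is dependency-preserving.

AB -> D

Check AB → D: no single fragment contains all of {ABD}, and the restricted closure of {AB} across the fragments never reaches {D}.
A → B is preserved.
AD → B is preserved.
D → B is preserved.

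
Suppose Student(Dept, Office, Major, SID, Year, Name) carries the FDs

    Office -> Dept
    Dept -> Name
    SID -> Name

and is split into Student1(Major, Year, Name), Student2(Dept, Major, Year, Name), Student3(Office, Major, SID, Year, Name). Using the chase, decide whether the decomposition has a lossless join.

Chase test. Columns are Dept, Office, Major, SID, Year, Name; row i has aⱼ where attribute j ∈ Studenti, else bᵢⱼ.
Initial tableau (one row per fragment):
  row 1: b11 b12 a3 b14 a5 a6
  row 2: a1 b22 a3 b24 a5 a6
  row 3: b31 a2 a3 a4 a5 a6
No row becomes fully distinguished — the join is lossy.

No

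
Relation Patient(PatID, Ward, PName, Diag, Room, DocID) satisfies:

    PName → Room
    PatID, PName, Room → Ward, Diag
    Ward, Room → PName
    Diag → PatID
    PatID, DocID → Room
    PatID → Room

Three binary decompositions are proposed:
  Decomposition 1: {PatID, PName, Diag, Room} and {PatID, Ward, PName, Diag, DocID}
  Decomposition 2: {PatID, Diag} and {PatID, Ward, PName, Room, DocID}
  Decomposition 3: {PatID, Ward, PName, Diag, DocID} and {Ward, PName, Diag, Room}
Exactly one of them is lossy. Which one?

Decomposition 2

Decomposition 1: common = {PatID, PName, Diag}, closure = {PatID, Ward, PName, Diag, Room} → lossless.
Decomposition 2: common = {PatID}, closure = {PatID, Room} → lossy.
Decomposition 3: common = {Ward, PName, Diag}, closure = {PatID, Ward, PName, Diag, Room} → lossless.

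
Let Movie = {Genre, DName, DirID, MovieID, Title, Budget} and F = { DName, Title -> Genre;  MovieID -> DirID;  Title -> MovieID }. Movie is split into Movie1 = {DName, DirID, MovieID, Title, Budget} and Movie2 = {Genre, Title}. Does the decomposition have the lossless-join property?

No

Common attributes: Movie1 ∩ Movie2 = {Title}.
Closure of {Title}: Title → MovieID applies, adding MovieID; MovieID → DirID applies, adding DirID. So (Title)⁺ = {DirID, MovieID, Title}.
The closure contains neither all of Movie1 = {DName, DirID, MovieID, Title, Budget} nor all of Movie2 = {Genre, Title}, so the common attributes are not a superkey of either fragment. The join is lossy.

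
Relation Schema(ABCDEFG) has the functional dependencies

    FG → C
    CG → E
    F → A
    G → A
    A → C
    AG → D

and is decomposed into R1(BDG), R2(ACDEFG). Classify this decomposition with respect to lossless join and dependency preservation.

Lossless test: (DG)⁺ = {ACDEG}, which is a superkey of neither fragment — lossy.
Dependency preservation: every FD's attributes lie within a single fragment, so each can be enforced locally — preserved.

lossy but dependency-preserving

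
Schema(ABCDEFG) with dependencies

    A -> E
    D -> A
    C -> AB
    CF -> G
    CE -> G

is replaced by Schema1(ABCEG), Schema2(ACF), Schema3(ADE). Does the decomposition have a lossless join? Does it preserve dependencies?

Lossless test (chase): Rows 1 and 2 agree on A; apply A→E and equate their E entries. Rows 1 and 2 agree on C; apply C→AB and equate their AB entries. Rows 1 and 2 agree on CE; apply CE→G and equate their G entries. No row becomes fully distinguished — the join is lossy.
Dependency preservation: CF → G is not contained in any single fragment, but the restricted closure of its left-hand side across the fragments still reaches the right-hand side; the remaining FDs each lie inside some fragment. All dependencies are preserved.

lossy but dependency-preserving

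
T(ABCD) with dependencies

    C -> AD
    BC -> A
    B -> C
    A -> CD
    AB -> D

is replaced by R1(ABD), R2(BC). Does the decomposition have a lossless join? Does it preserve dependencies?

lossless but not dependency-preserving

Lossless test: (B)⁺ = {ABCD}, which contains all of one fragment — lossless.
Dependency preservation: the restricted closure of {C} across the fragments never reaches {AD}, so C → AD cannot be enforced without a join — not preserved.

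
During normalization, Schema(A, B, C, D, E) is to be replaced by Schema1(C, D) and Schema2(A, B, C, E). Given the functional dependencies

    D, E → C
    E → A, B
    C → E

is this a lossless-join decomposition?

Yes

Common attributes: Schema1 ∩ Schema2 = {C}.
Closure of {C}: C → E applies, adding E; E → A, B applies, adding A, B. So (C)⁺ = {A, B, C, E}.
This closure contains every attribute of Schema2, so Schema1 ∩ Schema2 → Schema2. The join is lossless.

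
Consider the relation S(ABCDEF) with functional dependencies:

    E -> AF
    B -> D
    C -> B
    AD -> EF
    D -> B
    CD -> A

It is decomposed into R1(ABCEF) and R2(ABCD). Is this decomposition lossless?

Yes

Common attributes: R1 ∩ R2 = {ABC}.
Closure of {ABC}: B → D applies, adding D; AD → EF applies, adding EF. So (ABC)⁺ = {ABCDEF}.
This closure contains every attribute of R1, so R1 ∩ R2 → R1. The join is lossless.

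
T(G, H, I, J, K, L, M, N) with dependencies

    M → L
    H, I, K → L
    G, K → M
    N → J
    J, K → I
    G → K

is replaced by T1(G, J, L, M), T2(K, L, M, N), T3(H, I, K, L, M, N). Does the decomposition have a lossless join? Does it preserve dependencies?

lossy and not dependency-preserving

Lossless test (chase): Rows 2 and 3 agree on N; apply N→J and equate their J entries. Rows 2 and 3 agree on J, K; apply J, K→I and equate their I entries. No row becomes fully distinguished — the join is lossy.
Dependency preservation: the restricted closure of {N} across the fragments never reaches {J}, so N → J cannot be enforced without a join — not preserved.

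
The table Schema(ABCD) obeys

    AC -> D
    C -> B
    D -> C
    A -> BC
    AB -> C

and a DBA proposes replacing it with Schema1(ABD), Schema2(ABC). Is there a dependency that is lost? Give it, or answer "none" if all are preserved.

D -> C

Check D → C: no single fragment contains all of {CD}, and the restricted closure of {D} across the fragments never reaches {C}.
AC → D is preserved.
C → B is preserved.
A → BC is preserved.
AB → C is preserved.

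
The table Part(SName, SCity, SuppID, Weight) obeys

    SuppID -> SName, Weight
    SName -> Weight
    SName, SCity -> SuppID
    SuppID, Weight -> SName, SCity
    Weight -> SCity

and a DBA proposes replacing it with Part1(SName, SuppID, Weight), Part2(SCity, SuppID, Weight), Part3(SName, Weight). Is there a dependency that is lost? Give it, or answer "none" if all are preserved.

SuppID → SName, Weight lies within Part1.
SName → Weight lies within Part1.
SName, SCity → SuppID: restricted closure across fragments reaches SuppID.
SuppID, Weight → SName, SCity: restricted closure across fragments reaches SName, SCity.
Weight → SCity lies within Part2.
Every dependency is enforceable on the fragments, so the decomposition is dependency-preserving.

none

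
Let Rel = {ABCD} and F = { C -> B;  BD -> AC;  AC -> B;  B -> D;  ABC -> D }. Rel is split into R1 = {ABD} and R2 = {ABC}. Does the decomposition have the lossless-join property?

Common attributes: R1 ∩ R2 = {AB}.
Closure of {AB}: B → D applies, adding D; BD → AC applies, adding C. So (AB)⁺ = {ABCD}.
This closure contains every attribute of R1, so R1 ∩ R2 → R1. The join is lossless.

Yes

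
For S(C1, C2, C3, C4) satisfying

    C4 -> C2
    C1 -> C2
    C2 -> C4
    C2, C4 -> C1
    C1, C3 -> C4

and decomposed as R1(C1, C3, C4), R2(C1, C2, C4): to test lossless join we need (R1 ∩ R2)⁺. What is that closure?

C1, C2, C4

R1 ∩ R2 = {C1, C4}.
C4 → C2 applies, adding C2
Closure: {C1, C2, C4}.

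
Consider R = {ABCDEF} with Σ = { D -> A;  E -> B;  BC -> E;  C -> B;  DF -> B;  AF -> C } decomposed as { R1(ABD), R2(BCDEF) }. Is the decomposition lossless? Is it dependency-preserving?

lossless but not dependency-preserving

Lossless test: (BD)⁺ = {ABD}, which contains all of one fragment — lossless.
Dependency preservation: the restricted closure of {AF} across the fragments never reaches {C}, so AF → C cannot be enforced without a join — not preserved.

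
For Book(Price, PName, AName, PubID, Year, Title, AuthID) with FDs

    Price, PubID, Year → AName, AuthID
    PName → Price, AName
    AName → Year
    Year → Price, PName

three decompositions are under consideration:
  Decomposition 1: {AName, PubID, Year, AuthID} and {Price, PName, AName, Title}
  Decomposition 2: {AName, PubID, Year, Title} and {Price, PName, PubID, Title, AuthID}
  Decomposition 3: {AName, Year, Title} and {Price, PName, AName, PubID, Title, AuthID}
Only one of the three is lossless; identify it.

Decomposition 3

Decomposition 1: common = {AName}, closure = {Price, PName, AName, Year} → lossy.
Decomposition 2: common = {PubID, Title}, closure = {PubID, Title} → lossy.
Decomposition 3: common = {AName, Title}, closure = {Price, PName, AName, Year, Title} → lossless.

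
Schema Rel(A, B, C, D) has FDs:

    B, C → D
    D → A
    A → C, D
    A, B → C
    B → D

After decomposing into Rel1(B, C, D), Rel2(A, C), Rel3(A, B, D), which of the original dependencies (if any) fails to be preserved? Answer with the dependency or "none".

B, C → D lies within Rel1.
D → A lies within Rel3.
A → C, D: restricted closure across fragments reaches C, D.
A, B → C: restricted closure across fragments reaches C.
B → D lies within Rel1.
Every dependency is enforceable on the fragments, so the decomposition is dependency-preserving.

none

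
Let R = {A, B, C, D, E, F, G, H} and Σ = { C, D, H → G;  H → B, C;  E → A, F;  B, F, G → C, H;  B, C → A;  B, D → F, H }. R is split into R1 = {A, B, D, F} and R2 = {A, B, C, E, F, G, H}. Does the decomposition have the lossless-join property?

No

Common attributes: R1 ∩ R2 = {A, B, F}.
No dependency enlarges {A, B, F}, so (A, B, F)⁺ = {A, B, F}.
The closure contains neither all of R1 = {A, B, D, F} nor all of R2 = {A, B, C, E, F, G, H}, so the common attributes are not a superkey of either fragment. The join is lossy.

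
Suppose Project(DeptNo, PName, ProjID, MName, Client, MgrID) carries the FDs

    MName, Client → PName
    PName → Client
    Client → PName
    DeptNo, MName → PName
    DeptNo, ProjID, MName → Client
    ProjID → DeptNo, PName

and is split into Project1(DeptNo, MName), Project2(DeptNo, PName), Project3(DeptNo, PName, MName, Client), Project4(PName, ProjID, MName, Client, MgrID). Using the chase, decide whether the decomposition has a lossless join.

Chase test. Columns are DeptNo, PName, ProjID, MName, Client, MgrID; row i has aⱼ where attribute j ∈ Projecti, else bᵢⱼ.
Initial tableau (one row per fragment):
  row 1: a1 b12 b13 a4 b15 b16
  row 2: a1 a2 b23 b24 b25 b26
  row 3: a1 a2 b33 a4 a5 b36
  row 4: b41 a2 a3 a4 a5 a6
Rows 2 and 3 agree on PName; apply PName→Client and equate their Client entries.
Rows 1 and 3 agree on DeptNo, MName; apply DeptNo, MName→PName and equate their PName entries.
Rows 1 and 2 agree on PName; apply PName→Client and equate their Client entries.
No row becomes fully distinguished — the join is lossy.

No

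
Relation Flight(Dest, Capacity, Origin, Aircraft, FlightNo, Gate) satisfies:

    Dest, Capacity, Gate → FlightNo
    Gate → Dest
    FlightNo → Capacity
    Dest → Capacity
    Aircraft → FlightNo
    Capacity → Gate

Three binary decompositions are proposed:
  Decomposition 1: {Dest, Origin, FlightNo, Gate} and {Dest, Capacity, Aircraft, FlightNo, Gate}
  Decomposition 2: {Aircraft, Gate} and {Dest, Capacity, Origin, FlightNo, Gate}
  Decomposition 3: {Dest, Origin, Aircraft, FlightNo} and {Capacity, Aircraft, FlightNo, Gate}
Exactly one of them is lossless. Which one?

Decomposition 3

Decomposition 1: common = {Dest, FlightNo, Gate}, closure = {Dest, Capacity, FlightNo, Gate} → lossy.
Decomposition 2: common = {Gate}, closure = {Dest, Capacity, FlightNo, Gate} → lossy.
Decomposition 3: common = {Aircraft, FlightNo}, closure = {Dest, Capacity, Aircraft, FlightNo, Gate} → lossless.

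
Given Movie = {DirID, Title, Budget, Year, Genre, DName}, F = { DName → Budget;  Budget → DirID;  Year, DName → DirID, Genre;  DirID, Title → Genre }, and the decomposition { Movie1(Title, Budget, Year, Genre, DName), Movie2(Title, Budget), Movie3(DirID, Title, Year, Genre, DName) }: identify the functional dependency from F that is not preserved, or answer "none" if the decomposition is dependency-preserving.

Budget → DirID

Check Budget → DirID: no single fragment contains all of {DirID, Budget}, and the restricted closure of {Budget} across the fragments never reaches {DirID}.
DName → Budget is preserved.
Year, DName → DirID, Genre is preserved.
DirID, Title → Genre is preserved.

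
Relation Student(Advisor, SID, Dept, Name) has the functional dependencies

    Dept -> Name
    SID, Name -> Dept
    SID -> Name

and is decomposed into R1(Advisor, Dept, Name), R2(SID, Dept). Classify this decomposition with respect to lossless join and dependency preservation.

lossy but dependency-preserving

Lossless test: (Dept)⁺ = {Dept, Name}, which is a superkey of neither fragment — lossy.
Dependency preservation: SID, Name → Dept; SID → Name are not contained in any single fragment, but the restricted closure of each left-hand side across the fragments still reaches the right-hand side; the remaining FDs each lie inside some fragment. All dependencies are preserved.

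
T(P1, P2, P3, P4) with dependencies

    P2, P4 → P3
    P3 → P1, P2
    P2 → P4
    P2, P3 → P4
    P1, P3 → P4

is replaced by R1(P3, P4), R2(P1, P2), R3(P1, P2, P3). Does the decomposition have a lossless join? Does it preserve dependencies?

Lossless test (chase): Rows 1 and 3 agree on P3; apply P3→P1, P2 and equate their P1, P2 entries. Rows 1 and 2 agree on P2; apply P2→P4 and equate their P4 entries. Rows 1 and 3 agree on P2; apply P2→P4 and equate their P4 entries. Rows 1 and 2 agree on P2, P4; apply P2, P4→P3 and equate their P3 entries. Row 1 is now all distinguished symbols — the join is lossless.
Dependency preservation: P2, P4 → P3; P2 → P4; P2, P3 → P4; P1, P3 → P4 are not contained in any single fragment, but the restricted closure of each left-hand side across the fragments still reaches the right-hand side; the remaining FDs each lie inside some fragment. All dependencies are preserved.

lossless and dependency-preserving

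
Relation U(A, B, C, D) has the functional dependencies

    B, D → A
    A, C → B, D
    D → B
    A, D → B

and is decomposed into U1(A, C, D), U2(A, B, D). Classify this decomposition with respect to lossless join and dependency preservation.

lossless and dependency-preserving

Lossless test: (A, D)⁺ = {A, B, D}, which contains all of one fragment — lossless.
Dependency preservation: A, C → B, D is not contained in any single fragment, but the restricted closure of its left-hand side across the fragments still reaches the right-hand side; the remaining FDs each lie inside some fragment. All dependencies are preserved.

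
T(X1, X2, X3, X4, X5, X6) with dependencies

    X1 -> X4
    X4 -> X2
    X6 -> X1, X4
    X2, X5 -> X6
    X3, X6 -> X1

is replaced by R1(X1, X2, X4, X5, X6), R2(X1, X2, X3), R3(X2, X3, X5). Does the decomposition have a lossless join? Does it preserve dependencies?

lossless and dependency-preserving

Lossless test (chase): Rows 1 and 2 agree on X1; apply X1→X4 and equate their X4 entries. Rows 1 and 3 agree on X2, X5; apply X2, X5→X6 and equate their X6 entries. Rows 1 and 3 agree on X6; apply X6→X1, X4 and equate their X1, X4 entries. Row 3 is now all distinguished symbols — the join is lossless.
Dependency preservation: X3, X6 → X1 is not contained in any single fragment, but the restricted closure of its left-hand side across the fragments still reaches the right-hand side; the remaining FDs each lie inside some fragment. All dependencies are preserved.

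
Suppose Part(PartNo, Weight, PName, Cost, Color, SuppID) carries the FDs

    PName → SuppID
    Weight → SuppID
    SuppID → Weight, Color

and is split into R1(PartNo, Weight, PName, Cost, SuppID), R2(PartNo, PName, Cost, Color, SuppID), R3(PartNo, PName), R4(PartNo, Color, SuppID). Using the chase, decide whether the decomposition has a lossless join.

Chase test. Columns are PartNo, Weight, PName, Cost, Color, SuppID; row i has aⱼ where attribute j ∈ Ri, else bᵢⱼ.
Initial tableau (one row per fragment):
  row 1: a1 a2 a3 a4 b15 a6
  row 2: a1 b22 a3 a4 a5 a6
  row 3: a1 b32 a3 b34 b35 b36
  row 4: a1 b42 b43 b44 a5 a6
Rows 1 and 3 agree on PName; apply PName→SuppID and equate their SuppID entries.
Rows 1 and 2 agree on SuppID; apply SuppID→Weight, Color and equate their Weight, Color entries.
Rows 1 and 3 agree on SuppID; apply SuppID→Weight, Color and equate their Weight, Color entries.
Rows 1 and 4 agree on SuppID; apply SuppID→Weight, Color and equate their Weight, Color entries.
Row 1 is now all distinguished symbols — the join is lossless.

Yes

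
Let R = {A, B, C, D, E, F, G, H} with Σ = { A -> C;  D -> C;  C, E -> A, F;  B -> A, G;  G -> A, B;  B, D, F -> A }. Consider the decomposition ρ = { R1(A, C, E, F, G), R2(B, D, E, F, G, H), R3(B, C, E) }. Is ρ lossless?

Chase test. Columns are A, B, C, D, E, F, G, H; row i has aⱼ where attribute j ∈ Ri, else bᵢⱼ.
Initial tableau (one row per fragment):
  row 1: a1 b12 a3 b14 a5 a6 a7 b18
  row 2: b21 a2 b23 a4 a5 a6 a7 a8
  row 3: b31 a2 a3 b34 a5 b36 b37 b38
Rows 1 and 3 agree on C, E; apply C, E→A, F and equate their A, F entries.
Rows 2 and 3 agree on B; apply B→A, G and equate their A, G entries.
Rows 1 and 2 agree on G; apply G→A, B and equate their A, B entries.
Rows 1 and 2 agree on A; apply A→C and equate their C entries.
Row 2 is now all distinguished symbols — the join is lossless.

Yes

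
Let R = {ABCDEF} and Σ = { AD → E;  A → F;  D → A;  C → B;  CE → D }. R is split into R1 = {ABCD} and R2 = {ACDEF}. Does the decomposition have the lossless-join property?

Common attributes: R1 ∩ R2 = {ACD}.
Closure of {ACD}: AD → E applies, adding E; A → F applies, adding F; C → B applies, adding B. So (ACD)⁺ = {ABCDEF}.
This closure contains every attribute of R1, so R1 ∩ R2 → R1. The join is lossless.

Yes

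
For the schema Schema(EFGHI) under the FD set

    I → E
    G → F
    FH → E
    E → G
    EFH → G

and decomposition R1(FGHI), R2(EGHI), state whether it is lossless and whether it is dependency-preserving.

Lossless test: (GHI)⁺ = {EFGHI}, which contains all of one fragment — lossless.
Dependency preservation: FH → E; EFH → G are not contained in any single fragment, but the restricted closure of each left-hand side across the fragments still reaches the right-hand side; the remaining FDs each lie inside some fragment. All dependencies are preserved.

lossless and dependency-preserving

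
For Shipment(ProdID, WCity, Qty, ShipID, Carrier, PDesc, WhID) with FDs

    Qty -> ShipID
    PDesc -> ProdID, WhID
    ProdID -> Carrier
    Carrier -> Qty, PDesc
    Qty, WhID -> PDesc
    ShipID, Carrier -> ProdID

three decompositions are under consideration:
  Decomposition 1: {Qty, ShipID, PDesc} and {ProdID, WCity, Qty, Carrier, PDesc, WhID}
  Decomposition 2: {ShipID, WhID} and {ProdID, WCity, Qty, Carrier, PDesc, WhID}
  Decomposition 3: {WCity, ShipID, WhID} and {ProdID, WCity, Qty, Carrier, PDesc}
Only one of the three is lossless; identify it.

Decomposition 1: common = {Qty, PDesc}, closure = {ProdID, Qty, ShipID, Carrier, PDesc, WhID} → lossless.
Decomposition 2: common = {WhID}, closure = {WhID} → lossy.
Decomposition 3: common = {WCity}, closure = {WCity} → lossy.

Decomposition 1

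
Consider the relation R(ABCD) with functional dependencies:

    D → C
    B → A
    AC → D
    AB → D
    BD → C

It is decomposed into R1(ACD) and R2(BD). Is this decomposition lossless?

Common attributes: R1 ∩ R2 = {D}.
Closure of {D}: D → C applies, adding C. So (D)⁺ = {CD}.
The closure contains neither all of R1 = {ACD} nor all of R2 = {BD}, so the common attributes are not a superkey of either fragment. The join is lossy.

No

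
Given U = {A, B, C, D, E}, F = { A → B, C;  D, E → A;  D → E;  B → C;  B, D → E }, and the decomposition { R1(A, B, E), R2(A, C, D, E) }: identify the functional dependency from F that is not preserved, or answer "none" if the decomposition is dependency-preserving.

B → C

Check B → C: no single fragment contains all of {B, C}, and the restricted closure of {B} across the fragments never reaches {C}.
A → B, C is preserved.
D, E → A is preserved.
D → E is preserved.
B, D → E is preserved.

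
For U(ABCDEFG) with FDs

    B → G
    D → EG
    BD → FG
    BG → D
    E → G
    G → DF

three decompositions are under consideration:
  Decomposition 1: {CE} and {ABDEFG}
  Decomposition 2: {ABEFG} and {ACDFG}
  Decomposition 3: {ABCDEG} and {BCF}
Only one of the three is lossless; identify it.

Decomposition 3

Decomposition 1: common = {E}, closure = {DEFG} → lossy.
Decomposition 2: common = {AFG}, closure = {ADEFG} → lossy.
Decomposition 3: common = {BC}, closure = {BCDEFG} → lossless.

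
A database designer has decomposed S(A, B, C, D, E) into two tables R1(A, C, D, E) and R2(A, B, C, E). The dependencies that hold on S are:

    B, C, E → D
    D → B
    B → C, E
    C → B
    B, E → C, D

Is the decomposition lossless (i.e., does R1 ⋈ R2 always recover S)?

Yes

Common attributes: R1 ∩ R2 = {A, C, E}.
Closure of {A, C, E}: C → B applies, adding B; B, E → C, D applies, adding D. So (A, C, E)⁺ = {A, B, C, D, E}.
This closure contains every attribute of R1, so R1 ∩ R2 → R1. The join is lossless.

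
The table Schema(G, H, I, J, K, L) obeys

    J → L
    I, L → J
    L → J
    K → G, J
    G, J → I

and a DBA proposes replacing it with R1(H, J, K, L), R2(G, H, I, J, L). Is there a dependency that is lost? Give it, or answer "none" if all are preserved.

Check K → G, J: no single fragment contains all of {G, J, K}, and the restricted closure of {K} across the fragments never reaches {G, J}.
J → L is preserved.
I, L → J is preserved.
L → J is preserved.
G, J → I is preserved.

K → G, J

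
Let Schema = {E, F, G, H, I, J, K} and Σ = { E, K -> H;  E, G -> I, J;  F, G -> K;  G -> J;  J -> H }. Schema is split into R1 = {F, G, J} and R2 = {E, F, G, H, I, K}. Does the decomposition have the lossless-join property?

Common attributes: R1 ∩ R2 = {F, G}.
Closure of {F, G}: F, G → K applies, adding K; G → J applies, adding J; J → H applies, adding H. So (F, G)⁺ = {F, G, H, J, K}.
This closure contains every attribute of R1, so R1 ∩ R2 → R1. The join is lossless.

Yes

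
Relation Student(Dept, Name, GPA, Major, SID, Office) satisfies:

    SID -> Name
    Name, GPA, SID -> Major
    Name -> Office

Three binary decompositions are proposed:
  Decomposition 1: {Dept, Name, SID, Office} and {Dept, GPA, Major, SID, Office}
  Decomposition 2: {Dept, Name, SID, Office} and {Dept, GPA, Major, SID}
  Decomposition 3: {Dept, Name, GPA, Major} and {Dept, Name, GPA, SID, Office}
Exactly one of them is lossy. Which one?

Decomposition 3

Decomposition 1: common = {Dept, SID, Office}, closure = {Dept, Name, SID, Office} → lossless.
Decomposition 2: common = {Dept, SID}, closure = {Dept, Name, SID, Office} → lossless.
Decomposition 3: common = {Dept, Name, GPA}, closure = {Dept, Name, GPA, Office} → lossy.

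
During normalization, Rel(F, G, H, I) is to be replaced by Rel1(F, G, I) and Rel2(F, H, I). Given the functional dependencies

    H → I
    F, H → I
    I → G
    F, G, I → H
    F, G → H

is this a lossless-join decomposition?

Yes

Common attributes: Rel1 ∩ Rel2 = {F, I}.
Closure of {F, I}: I → G applies, adding G; F, G, I → H applies, adding H. So (F, I)⁺ = {F, G, H, I}.
This closure contains every attribute of Rel1, so Rel1 ∩ Rel2 → Rel1. The join is lossless.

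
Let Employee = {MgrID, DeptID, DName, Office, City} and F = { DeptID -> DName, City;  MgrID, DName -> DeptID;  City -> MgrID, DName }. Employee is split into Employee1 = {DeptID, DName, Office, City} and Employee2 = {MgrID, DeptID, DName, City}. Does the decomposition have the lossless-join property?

Yes

Common attributes: Employee1 ∩ Employee2 = {DeptID, DName, City}.
Closure of {DeptID, DName, City}: City → MgrID, DName applies, adding MgrID. So (DeptID, DName, City)⁺ = {MgrID, DeptID, DName, City}.
This closure contains every attribute of Employee2, so Employee1 ∩ Employee2 → Employee2. The join is lossless.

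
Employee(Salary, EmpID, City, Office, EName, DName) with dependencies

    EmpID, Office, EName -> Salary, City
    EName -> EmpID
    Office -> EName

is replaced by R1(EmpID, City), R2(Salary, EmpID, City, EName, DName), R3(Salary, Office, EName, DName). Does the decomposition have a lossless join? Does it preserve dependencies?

Lossless test (chase): Rows 2 and 3 agree on EName; apply EName→EmpID and equate their EmpID entries. No row becomes fully distinguished — the join is lossy.
Dependency preservation: the restricted closure of {EmpID, Office, EName} across the fragments never reaches {Salary, City}, so EmpID, Office, EName → Salary, City cannot be enforced without a join — not preserved.

lossy and not dependency-preserving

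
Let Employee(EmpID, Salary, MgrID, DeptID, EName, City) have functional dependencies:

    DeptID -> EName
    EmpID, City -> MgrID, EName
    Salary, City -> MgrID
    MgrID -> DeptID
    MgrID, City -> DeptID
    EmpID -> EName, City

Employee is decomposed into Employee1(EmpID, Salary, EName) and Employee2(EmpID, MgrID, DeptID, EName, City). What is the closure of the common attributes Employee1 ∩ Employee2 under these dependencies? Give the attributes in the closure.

EmpID, MgrID, DeptID, EName, City

Employee1 ∩ Employee2 = {EmpID, EName}.
EmpID → EName, City applies, adding City
EmpID, City → MgrID, EName applies, adding MgrID
MgrID → DeptID applies, adding DeptID
Closure: {EmpID, MgrID, DeptID, EName, City}.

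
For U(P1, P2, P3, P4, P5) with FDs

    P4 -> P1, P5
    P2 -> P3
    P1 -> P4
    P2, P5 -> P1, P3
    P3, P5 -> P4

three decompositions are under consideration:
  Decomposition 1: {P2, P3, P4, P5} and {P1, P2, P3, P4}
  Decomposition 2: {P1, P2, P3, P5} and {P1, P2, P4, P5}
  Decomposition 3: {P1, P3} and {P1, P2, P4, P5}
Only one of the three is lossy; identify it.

Decomposition 1: common = {P2, P3, P4}, closure = {P1, P2, P3, P4, P5} → lossless.
Decomposition 2: common = {P1, P2, P5}, closure = {P1, P2, P3, P4, P5} → lossless.
Decomposition 3: common = {P1}, closure = {P1, P4, P5} → lossy.

Decomposition 3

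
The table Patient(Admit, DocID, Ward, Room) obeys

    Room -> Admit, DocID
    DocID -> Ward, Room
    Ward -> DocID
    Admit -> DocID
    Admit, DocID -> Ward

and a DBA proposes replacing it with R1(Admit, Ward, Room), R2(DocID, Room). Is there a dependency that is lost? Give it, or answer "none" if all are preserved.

none

Room → Admit, DocID: restricted closure across fragments reaches Admit, DocID.
DocID → Ward, Room: restricted closure across fragments reaches Ward, Room.
Ward → DocID: restricted closure across fragments reaches DocID.
Admit → DocID: restricted closure across fragments reaches DocID.
Admit, DocID → Ward: restricted closure across fragments reaches Ward.
Every dependency is enforceable on the fragments, so the decomposition is dependency-preserving.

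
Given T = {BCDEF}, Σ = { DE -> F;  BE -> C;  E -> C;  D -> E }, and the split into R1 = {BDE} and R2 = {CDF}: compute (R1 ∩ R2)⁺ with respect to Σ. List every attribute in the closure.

R1 ∩ R2 = {D}.
D → E applies, adding E
DE → F applies, adding F
E → C applies, adding C
Closure: {CDEF}.

CDEF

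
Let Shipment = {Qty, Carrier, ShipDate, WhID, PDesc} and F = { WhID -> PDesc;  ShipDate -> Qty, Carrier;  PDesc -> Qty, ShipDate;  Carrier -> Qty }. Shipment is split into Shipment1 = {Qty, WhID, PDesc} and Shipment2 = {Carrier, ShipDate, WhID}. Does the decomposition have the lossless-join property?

Yes

Common attributes: Shipment1 ∩ Shipment2 = {WhID}.
Closure of {WhID}: WhID → PDesc applies, adding PDesc; PDesc → Qty, ShipDate applies, adding Qty, ShipDate; ShipDate → Qty, Carrier applies, adding Carrier. So (WhID)⁺ = {Qty, Carrier, ShipDate, WhID, PDesc}.
This closure contains every attribute of Shipment1, so Shipment1 ∩ Shipment2 → Shipment1. The join is lossless.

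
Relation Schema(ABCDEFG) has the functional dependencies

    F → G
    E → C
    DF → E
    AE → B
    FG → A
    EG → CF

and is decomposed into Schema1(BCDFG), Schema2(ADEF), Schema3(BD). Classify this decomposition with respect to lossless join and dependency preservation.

Lossless test (chase): Rows 1 and 2 agree on F; apply F→G and equate their G entries. Rows 1 and 2 agree on DF; apply DF→E and equate their E entries. Rows 1 and 2 agree on FG; apply FG→A and equate their A entries. Rows 1 and 2 agree on EG; apply EG→CF and equate their CF entries. Rows 1 and 2 agree on AE; apply AE→B and equate their B entries. Row 1 is now all distinguished symbols — the join is lossless.
Dependency preservation: the restricted closure of {E} across the fragments never reaches {C}, so E → C cannot be enforced without a join — not preserved.

lossless but not dependency-preserving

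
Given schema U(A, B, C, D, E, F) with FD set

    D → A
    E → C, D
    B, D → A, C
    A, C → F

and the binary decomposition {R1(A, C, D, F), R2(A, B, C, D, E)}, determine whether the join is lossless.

Common attributes: R1 ∩ R2 = {A, C, D}.
Closure of {A, C, D}: A, C → F applies, adding F. So (A, C, D)⁺ = {A, C, D, F}.
This closure contains every attribute of R1, so R1 ∩ R2 → R1. The join is lossless.

Yes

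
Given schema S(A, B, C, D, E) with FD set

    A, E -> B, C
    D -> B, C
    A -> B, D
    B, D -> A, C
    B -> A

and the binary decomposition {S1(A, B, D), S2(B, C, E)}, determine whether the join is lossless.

Yes

Common attributes: S1 ∩ S2 = {B}.
Closure of {B}: B → A applies, adding A; A → B, D applies, adding D; B, D → A, C applies, adding C. So (B)⁺ = {A, B, C, D}.
This closure contains every attribute of S1, so S1 ∩ S2 → S1. The join is lossless.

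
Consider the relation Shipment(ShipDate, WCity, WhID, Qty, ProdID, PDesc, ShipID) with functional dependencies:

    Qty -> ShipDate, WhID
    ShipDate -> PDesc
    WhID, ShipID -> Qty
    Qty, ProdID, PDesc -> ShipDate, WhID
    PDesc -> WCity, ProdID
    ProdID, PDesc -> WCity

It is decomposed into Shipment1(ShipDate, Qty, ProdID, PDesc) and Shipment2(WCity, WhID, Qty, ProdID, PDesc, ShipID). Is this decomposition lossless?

Yes

Common attributes: Shipment1 ∩ Shipment2 = {Qty, ProdID, PDesc}.
Closure of {Qty, ProdID, PDesc}: Qty → ShipDate, WhID applies, adding ShipDate, WhID; PDesc → WCity, ProdID applies, adding WCity. So (Qty, ProdID, PDesc)⁺ = {ShipDate, WCity, WhID, Qty, ProdID, PDesc}.
This closure contains every attribute of Shipment1, so Shipment1 ∩ Shipment2 → Shipment1. The join is lossless.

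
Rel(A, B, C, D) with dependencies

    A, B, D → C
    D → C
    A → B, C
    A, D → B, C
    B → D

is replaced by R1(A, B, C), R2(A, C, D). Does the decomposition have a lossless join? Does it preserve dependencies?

Lossless test: (A, C)⁺ = {A, B, C, D}, which contains all of one fragment — lossless.
Dependency preservation: the restricted closure of {B} across the fragments never reaches {D}, so B → D cannot be enforced without a join — not preserved.

lossless but not dependency-preserving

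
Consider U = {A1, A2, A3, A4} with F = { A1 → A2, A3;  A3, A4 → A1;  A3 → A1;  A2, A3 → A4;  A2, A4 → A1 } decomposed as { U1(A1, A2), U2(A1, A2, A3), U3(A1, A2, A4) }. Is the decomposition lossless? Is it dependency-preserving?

lossless and dependency-preserving

Lossless test (chase): Rows 1 and 2 agree on A1; apply A1→A2, A3 and equate their A2, A3 entries. Rows 1 and 3 agree on A1; apply A1→A2, A3 and equate their A2, A3 entries. Rows 1 and 2 agree on A2, A3; apply A2, A3→A4 and equate their A4 entries. Rows 1 and 3 agree on A2, A3; apply A2, A3→A4 and equate their A4 entries. Row 1 is now all distinguished symbols — the join is lossless.
Dependency preservation: A3, A4 → A1; A2, A3 → A4 are not contained in any single fragment, but the restricted closure of each left-hand side across the fragments still reaches the right-hand side; the remaining FDs each lie inside some fragment. All dependencies are preserved.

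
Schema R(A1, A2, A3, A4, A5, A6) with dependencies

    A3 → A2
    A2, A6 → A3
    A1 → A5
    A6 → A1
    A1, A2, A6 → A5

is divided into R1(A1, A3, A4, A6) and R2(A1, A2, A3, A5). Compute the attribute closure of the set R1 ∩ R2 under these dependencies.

A1, A2, A3, A5

R1 ∩ R2 = {A1, A3}.
A3 → A2 applies, adding A2
A1 → A5 applies, adding A5
Closure: {A1, A2, A3, A5}.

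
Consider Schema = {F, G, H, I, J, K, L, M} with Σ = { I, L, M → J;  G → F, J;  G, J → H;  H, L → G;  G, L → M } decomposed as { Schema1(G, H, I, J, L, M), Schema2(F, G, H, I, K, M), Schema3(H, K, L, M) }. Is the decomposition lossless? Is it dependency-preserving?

Lossless test (chase): Rows 1 and 2 agree on G; apply G→F, J and equate their F, J entries. Rows 1 and 3 agree on H, L; apply H, L→G and equate their G entries. Rows 1 and 3 agree on G; apply G→F, J and equate their F, J entries. No row becomes fully distinguished — the join is lossy.
Dependency preservation: G → F, J is not contained in any single fragment, but the restricted closure of its left-hand side across the fragments still reaches the right-hand side; the remaining FDs each lie inside some fragment. All dependencies are preserved.

lossy but dependency-preserving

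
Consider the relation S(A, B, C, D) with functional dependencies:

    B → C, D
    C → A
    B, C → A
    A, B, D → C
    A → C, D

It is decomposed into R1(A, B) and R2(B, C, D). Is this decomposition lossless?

Common attributes: R1 ∩ R2 = {B}.
Closure of {B}: B → C, D applies, adding C, D; C → A applies, adding A. So (B)⁺ = {A, B, C, D}.
This closure contains every attribute of R1, so R1 ∩ R2 → R1. The join is lossless.

Yes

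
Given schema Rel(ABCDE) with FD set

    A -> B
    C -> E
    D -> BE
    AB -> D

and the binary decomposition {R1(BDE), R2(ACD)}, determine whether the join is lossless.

Common attributes: R1 ∩ R2 = {D}.
Closure of {D}: D → BE applies, adding BE. So (D)⁺ = {BDE}.
This closure contains every attribute of R1, so R1 ∩ R2 → R1. The join is lossless.

Yes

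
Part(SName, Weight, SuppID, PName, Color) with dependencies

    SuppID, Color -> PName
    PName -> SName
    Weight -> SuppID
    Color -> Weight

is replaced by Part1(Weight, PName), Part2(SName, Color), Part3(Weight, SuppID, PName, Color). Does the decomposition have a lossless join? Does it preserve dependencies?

lossless but not dependency-preserving

Lossless test (chase): Rows 1 and 3 agree on PName; apply PName→SName and equate their SName entries. Rows 1 and 3 agree on Weight; apply Weight→SuppID and equate their SuppID entries. Rows 2 and 3 agree on Color; apply Color→Weight and equate their Weight entries. Rows 1 and 2 agree on Weight; apply Weight→SuppID and equate their SuppID entries. Rows 2 and 3 agree on SuppID, Color; apply SuppID, Color→PName and equate their PName entries. Rows 1 and 2 agree on PName; apply PName→SName and equate their SName entries. Row 2 is now all distinguished symbols — the join is lossless.
Dependency preservation: the restricted closure of {PName} across the fragments never reaches {SName}, so PName → SName cannot be enforced without a join — not preserved.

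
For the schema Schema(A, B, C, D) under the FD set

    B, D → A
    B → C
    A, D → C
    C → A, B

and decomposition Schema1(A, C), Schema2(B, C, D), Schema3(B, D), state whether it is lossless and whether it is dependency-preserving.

Lossless test (chase): Rows 2 and 3 agree on B, D; apply B, D→A and equate their A entries. Rows 2 and 3 agree on B; apply B→C and equate their C entries. Rows 1 and 2 agree on C; apply C→A, B and equate their A, B entries. Row 2 is now all distinguished symbols — the join is lossless.
Dependency preservation: the restricted closure of {A, D} across the fragments never reaches {C}, so A, D → C cannot be enforced without a join — not preserved.

lossless but not dependency-preserving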